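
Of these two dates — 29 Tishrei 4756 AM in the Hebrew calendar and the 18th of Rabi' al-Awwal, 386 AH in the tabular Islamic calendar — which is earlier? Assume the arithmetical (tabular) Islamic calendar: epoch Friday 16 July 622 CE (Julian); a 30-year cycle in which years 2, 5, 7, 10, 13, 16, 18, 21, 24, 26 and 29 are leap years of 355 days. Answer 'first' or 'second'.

First date → JDN 2084750; second date → JDN 2084947.
JDN 2084750 < JDN 2084947, so the first date is earlier.

first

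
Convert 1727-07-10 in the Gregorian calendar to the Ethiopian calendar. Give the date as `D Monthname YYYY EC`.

5 Hamle 1719 EC

Julian Day Number of the source date = 2352024.
Converting JDN 2352024 to the Ethiopian calendar gives 5 Hamle 1719 EC.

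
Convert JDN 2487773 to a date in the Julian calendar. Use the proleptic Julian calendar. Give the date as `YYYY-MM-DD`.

2099-02-25

JDN 2487773 is 10 March 2099 in the Gregorian calendar.
In the Julian calendar that day is 2099-02-25.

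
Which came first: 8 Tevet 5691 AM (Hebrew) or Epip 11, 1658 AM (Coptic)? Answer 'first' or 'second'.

The two dates have Julian Day Numbers 2426339 and 2430559 respectively.
Since 2426339 < 2430559, the first date comes first.

first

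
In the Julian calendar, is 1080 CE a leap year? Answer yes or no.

yes

1080 mod 4 = 0, so it is a leap year in the Julian calendar.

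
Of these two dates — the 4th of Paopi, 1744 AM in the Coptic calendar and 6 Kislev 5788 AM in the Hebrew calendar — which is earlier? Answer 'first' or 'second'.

first

Converting both to JDN: 2461694 vs 2461746; the smaller is the first.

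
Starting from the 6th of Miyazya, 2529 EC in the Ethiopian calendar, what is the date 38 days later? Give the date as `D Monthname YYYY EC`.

The starting date is JDN 2647788; 2647788 + 38 = 2647826.
JDN 2647826 corresponds to 14 Ginbot 2529 EC.

14 Ginbot 2529 EC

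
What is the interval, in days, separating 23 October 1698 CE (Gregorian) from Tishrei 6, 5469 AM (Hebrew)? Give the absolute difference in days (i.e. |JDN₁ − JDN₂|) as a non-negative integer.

First date → JDN 2341538; second date → JDN 2345157.
The interval is |2341538 − 2345157| = 3619 days.

3619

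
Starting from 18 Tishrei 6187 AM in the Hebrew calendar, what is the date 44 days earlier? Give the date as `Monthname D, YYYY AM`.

Counting 44 days back from JDN 2607431 reaches JDN 2607387, which is Elul 3, 6186 AM.

Elul 3, 6186 AM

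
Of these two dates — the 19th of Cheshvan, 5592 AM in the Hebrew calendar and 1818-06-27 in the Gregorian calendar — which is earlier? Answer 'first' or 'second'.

The two dates have Julian Day Numbers 2390117 and 2385248 respectively.
Since 2385248 < 2390117, the second date comes first.

second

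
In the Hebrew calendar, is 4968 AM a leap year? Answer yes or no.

Hebrew year 4968 is year 9 of its 19-year Metonic cycle; leap years are at positions 3, 6, 8, 11, 14, 17, 19, so it is a common year (12 months).

no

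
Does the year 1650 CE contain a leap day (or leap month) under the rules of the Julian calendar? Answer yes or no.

no

1650 mod 4 = 2, so it is a common year in the Julian calendar.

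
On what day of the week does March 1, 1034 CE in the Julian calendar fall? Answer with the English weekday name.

Equivalently 7 March 1034 Gregorian, JDN 2098786.
2098786 ≡ 4 (mod 7); counting from Monday = 0 gives Friday.

Friday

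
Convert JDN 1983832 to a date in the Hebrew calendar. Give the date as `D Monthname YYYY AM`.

The proleptic Gregorian equivalent of JDN 1983832 is 13 June 719.
In the Hebrew calendar that day is 17 Sivan 4479 AM.

17 Sivan 4479 AM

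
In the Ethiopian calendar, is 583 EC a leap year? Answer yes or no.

yes

583 mod 4 = 3; in the Ethiopian calendar a year is leap when year mod 4 = 3, so it is a leap year.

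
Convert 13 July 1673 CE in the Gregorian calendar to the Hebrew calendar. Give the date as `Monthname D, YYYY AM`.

Tammuz 29, 5433 AM

Julian Day Number of the source date = 2332305.
Converting JDN 2332305 to the Hebrew calendar gives 29 Tammuz 5433 AM.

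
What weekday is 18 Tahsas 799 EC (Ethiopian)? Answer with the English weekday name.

This is JDN 2015797 (18 December 806 Gregorian).
Since JDN mod 7 = 0 (0 = Monday), the day is Monday.

Monday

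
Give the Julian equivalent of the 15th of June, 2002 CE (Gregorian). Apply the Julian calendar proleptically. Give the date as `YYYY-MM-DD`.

The Julian–Gregorian offset here is 13 days (Julian trailing).
15 June 2002 Gregorian − 13 days → 2 June 2002 Julian.

2002-06-02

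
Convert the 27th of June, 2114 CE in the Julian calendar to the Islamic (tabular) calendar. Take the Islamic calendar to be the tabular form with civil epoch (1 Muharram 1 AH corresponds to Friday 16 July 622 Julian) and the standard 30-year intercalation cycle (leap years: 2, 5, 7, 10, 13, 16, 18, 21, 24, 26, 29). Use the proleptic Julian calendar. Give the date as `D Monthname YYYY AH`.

7 Shawwal 1538 AH

Both dates share Julian Day Number 2493374; in the tabular Islamic calendar that is 7 Shawwal 1538 AH.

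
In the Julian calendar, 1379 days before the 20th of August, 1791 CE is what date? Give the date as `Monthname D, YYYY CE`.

November 10, 1787 CE

JDN of the 20th of August, 1791 CE = 2375452.
2375452 − 1379 = 2374073.
JDN 2374073 in the Julian calendar is November 10, 1787 CE.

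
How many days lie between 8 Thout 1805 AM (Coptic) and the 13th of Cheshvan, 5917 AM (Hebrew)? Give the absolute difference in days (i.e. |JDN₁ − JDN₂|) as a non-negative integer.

JDN of the first date = 2483948.
JDN of the second date = 2508824.
|2508824 − 2483948| = 24876.

24876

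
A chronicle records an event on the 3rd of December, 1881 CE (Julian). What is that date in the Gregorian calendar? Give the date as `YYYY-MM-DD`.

1881-12-15

For dates in this range the Gregorian date is 12 days ahead of the Julian.
3 December 1881 Julian + 12 days → 15 December 1881 Gregorian.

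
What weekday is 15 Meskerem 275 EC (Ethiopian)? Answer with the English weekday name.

This is JDN 1824313 (12 September 282 Gregorian).
Since JDN mod 7 = 1 (0 = Monday), the day is Tuesday.

Tuesday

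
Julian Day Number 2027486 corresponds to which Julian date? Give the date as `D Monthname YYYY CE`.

15 December 838 CE

The proleptic Gregorian equivalent of JDN 2027486 is 19 December 838.
In the Julian calendar that day is 15 December 838 CE.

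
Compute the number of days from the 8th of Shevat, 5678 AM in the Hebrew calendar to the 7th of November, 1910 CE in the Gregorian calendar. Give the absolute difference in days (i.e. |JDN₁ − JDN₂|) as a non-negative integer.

2632

First date → JDN 2421615; second date → JDN 2418983.
The interval is |2421615 − 2418983| = 2632 days.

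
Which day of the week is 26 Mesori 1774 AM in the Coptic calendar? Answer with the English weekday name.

Sunday

In the Gregorian calendar this is 1 September 2058 (JDN 2472973).
Since JDN mod 7 = 6 (0 = Monday), the day is Sunday.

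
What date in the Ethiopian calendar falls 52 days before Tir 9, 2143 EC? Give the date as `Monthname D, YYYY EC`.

JDN of Tir 9, 2143 EC = 2506714.
2506714 − 52 = 2506662.
JDN 2506662 in the Ethiopian calendar is Hidar 17, 2143 EC.

Hidar 17, 2143 EC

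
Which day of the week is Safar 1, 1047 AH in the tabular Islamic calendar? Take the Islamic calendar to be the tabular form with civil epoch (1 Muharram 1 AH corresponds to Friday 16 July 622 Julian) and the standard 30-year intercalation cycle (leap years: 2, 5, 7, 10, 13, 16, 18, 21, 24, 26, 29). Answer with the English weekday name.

Thursday

This is JDN 2319138 (25 June 1637 Gregorian).
JDN 2319138 mod 7 = 3, and JDN 0 was a Monday, so this is a Thursday.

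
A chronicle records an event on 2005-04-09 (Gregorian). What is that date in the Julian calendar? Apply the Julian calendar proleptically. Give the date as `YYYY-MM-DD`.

2005-03-27

The Julian–Gregorian offset here is 13 days (Julian trailing).
9 April 2005 Gregorian − 13 days → 27 March 2005 Julian.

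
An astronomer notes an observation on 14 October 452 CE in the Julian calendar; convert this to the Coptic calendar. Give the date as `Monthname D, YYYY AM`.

Both dates share Julian Day Number 1886438; in the Coptic calendar that is 17 Paopi 169 AM.

Paopi 17, 169 AM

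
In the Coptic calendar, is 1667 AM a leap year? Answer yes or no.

1667 mod 4 = 3; in the Coptic calendar a year is leap when year mod 4 = 3, so it is a leap year.

yes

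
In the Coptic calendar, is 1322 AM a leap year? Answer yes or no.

no

1322 mod 4 = 2; in the Coptic calendar a year is leap when year mod 4 = 3, so it is a common year.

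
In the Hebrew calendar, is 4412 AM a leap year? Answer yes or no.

Hebrew year 4412 is year 4 of its 19-year Metonic cycle; leap years are at positions 3, 6, 8, 11, 14, 17, 19, so it is a common year (12 months).

no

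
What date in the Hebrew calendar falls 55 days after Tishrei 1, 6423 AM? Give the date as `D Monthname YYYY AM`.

26 Cheshvan 6423 AM

The starting date is JDN 2693614; 2693614 + 55 = 2693669.
JDN 2693669 corresponds to 26 Cheshvan 6423 AM.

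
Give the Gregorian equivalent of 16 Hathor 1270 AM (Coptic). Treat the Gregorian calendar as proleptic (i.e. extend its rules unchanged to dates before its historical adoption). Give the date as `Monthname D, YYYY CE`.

Both dates share Julian Day Number 2288607; in the Gregorian calendar that is 22 November 1553 CE.

November 22, 1553 CE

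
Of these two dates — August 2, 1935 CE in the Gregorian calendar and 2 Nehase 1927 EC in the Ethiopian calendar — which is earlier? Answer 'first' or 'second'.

The two dates have Julian Day Numbers 2428017 and 2428023 respectively.
Since 2428017 < 2428023, the first date comes first.

first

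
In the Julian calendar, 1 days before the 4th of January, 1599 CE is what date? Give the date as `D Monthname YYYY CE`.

3 January 1599 CE

JDN of the 4th of January, 1599 CE = 2305096.
2305096 − 1 = 2305095.
JDN 2305095 in the Julian calendar is 3 January 1599 CE.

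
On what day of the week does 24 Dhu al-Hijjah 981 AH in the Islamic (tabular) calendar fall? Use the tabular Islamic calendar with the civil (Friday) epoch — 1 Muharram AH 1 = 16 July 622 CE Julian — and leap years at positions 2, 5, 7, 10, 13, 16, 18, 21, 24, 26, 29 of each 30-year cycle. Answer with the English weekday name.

Friday

In the proleptic Gregorian calendar this is 26 April 1574 (JDN 2296067).
2296067 ≡ 4 (mod 7); counting from Monday = 0 gives Friday.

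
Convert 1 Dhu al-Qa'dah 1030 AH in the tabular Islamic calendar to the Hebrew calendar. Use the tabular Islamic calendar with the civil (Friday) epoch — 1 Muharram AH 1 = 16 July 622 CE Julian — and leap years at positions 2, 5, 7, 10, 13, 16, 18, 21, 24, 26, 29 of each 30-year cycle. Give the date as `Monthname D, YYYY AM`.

The source date corresponds to 17 September 1621 in the Gregorian calendar (JDN 2313378).
That day falls on 2 Tishrei 5382 AM in the Hebrew calendar.

Tishrei 2, 5382 AM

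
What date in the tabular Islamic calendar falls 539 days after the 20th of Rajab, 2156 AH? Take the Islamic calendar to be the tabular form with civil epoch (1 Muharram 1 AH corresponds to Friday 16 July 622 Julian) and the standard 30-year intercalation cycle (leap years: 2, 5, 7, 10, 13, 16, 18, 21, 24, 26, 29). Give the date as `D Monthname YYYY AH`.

JDN of the 20th of Rajab, 2156 AH = 2712296.
2712296 + 539 = 2712835.
JDN 2712835 in the tabular Islamic calendar is 27 Muharram 2158 AH.

27 Muharram 2158 AH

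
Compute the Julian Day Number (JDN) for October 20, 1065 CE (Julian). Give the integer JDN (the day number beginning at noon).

In the proleptic Gregorian calendar the same day is 26 October 1065.
JDN 2299161 is 15 October 1582 CE (Gregorian); the target day is −188819 days from there, so JDN = 2110342.

2110342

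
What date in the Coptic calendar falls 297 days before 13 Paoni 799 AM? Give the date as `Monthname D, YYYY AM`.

Mesori 21, 798 AM

JDN of 13 Paoni 799 AM = 2116781.
2116781 − 297 = 2116484.
JDN 2116484 in the Coptic calendar is Mesori 21, 798 AM.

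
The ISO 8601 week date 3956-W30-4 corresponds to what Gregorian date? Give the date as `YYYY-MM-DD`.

3956-07-26

ISO week 1 of 3956 is the week containing the first Thursday of 3956.
Week 30, day 4 (Thursday) lands on 3956-07-26.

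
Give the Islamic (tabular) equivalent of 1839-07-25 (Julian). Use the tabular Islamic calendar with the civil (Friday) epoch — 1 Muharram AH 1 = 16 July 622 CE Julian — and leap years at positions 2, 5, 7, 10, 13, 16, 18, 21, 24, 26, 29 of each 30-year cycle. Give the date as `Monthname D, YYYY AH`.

Jumada al-Awwal 25, 1255 AH

Both dates share Julian Day Number 2392958; in the tabular Islamic calendar that is 25 Jumada al-Awwal 1255 AH.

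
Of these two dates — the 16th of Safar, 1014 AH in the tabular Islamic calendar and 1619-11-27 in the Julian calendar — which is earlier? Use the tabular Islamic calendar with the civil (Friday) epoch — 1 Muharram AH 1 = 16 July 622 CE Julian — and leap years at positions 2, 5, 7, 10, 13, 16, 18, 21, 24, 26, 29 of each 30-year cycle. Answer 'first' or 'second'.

First date → JDN 2307458; second date → JDN 2312728.
JDN 2307458 < JDN 2312728, so the first date is earlier.

first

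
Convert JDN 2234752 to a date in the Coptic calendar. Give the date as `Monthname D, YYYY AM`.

Paoni 8, 1122 AM

JDN 2234752 is 11 June 1406 in the proleptic Gregorian calendar.
In the Coptic calendar that day is Paoni 8, 1122 AM.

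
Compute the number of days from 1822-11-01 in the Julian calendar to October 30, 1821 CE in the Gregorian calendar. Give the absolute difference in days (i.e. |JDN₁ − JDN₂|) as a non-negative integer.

379

First date → JDN 2386848; second date → JDN 2386469.
The interval is |2386848 − 2386469| = 379 days.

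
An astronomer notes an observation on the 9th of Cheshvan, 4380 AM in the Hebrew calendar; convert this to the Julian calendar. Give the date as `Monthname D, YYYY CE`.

Julian Day Number of the source date = 1947443.
Converting JDN 1947443 to the Julian calendar gives 23 October 619 CE.

October 23, 619 CE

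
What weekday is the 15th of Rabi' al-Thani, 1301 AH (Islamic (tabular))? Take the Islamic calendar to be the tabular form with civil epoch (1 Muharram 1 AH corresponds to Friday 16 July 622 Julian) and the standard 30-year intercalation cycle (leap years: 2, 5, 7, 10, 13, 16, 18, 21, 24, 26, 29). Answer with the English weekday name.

Wednesday

In the Gregorian calendar this is 13 February 1884 (JDN 2409220).
Since JDN mod 7 = 2 (0 = Monday), the day is Wednesday.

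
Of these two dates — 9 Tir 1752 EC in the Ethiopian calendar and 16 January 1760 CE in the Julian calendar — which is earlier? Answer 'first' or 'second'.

Converting both to JDN: 2363902 vs 2363913; the smaller is the first.

first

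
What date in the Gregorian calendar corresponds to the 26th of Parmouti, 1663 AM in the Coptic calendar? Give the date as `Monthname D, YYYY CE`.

Julian Day Number of the source date = 2432310.
Converting JDN 2432310 to the Gregorian calendar gives 4 May 1947 CE.

May 4, 1947 CE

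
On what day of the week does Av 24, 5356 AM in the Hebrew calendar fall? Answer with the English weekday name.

Sunday

In the Gregorian calendar this is 18 August 1596 (JDN 2304217).
2304217 ≡ 6 (mod 7); counting from Monday = 0 gives Sunday.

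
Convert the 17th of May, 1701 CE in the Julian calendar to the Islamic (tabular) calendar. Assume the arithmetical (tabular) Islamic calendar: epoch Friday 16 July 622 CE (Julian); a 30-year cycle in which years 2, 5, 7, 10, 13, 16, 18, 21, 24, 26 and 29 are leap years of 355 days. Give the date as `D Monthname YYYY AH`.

20 Dhu al-Hijjah 1112 AH

The source date corresponds to 28 May 1701 in the Gregorian calendar (JDN 2342485).
That day falls on 20 Dhu al-Hijjah 1112 AH in the tabular Islamic calendar.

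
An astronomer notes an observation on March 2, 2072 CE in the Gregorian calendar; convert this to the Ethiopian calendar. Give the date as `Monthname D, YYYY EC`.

Yekatit 23, 2064 EC

Julian Day Number of the source date = 2477904.
Converting JDN 2477904 to the Ethiopian calendar gives 23 Yekatit 2064 EC.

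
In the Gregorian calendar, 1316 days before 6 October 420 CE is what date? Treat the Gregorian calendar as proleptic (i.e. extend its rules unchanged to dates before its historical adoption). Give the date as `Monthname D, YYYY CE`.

JDN of 6 October 420 CE = 1874741.
1874741 − 1316 = 1873425.
JDN 1873425 in the Gregorian calendar is February 28, 417 CE.

February 28, 417 CE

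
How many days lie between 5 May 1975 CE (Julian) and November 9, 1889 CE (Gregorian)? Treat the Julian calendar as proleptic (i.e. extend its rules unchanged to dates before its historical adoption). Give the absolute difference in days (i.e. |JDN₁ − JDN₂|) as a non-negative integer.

31235

First date → JDN 2442551; second date → JDN 2411316.
The interval is |2442551 − 2411316| = 31235 days.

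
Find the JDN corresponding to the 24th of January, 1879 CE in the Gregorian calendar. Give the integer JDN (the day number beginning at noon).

2407374

JDN 2451545 is 1 January 2000 CE (Gregorian); the target day is −44171 days from there, so JDN = 2407374.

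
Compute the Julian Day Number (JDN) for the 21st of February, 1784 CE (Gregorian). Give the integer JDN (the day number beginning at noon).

2372704

JDN 2299161 is 15 October 1582 CE (Gregorian); the target day is +73543 days from there, so JDN = 2372704.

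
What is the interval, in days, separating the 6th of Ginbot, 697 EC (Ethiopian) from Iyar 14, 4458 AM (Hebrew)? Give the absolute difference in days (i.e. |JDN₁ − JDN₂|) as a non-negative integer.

2557

JDN of the first date = 1978680.
JDN of the second date = 1976123.
|1976123 − 1978680| = 2557.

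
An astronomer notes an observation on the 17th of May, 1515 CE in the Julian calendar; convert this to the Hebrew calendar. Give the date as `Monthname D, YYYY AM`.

Sivan 3, 5275 AM

Both dates share Julian Day Number 2274548; in the Hebrew calendar that is 3 Sivan 5275 AM.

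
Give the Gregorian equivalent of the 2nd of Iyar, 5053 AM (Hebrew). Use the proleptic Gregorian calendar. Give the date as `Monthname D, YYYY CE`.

Julian Day Number of the source date = 2193426.
Converting JDN 2193426 to the Gregorian calendar gives 17 April 1293 CE.

April 17, 1293 CE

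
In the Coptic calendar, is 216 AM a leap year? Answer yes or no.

216 mod 4 = 0; in the Coptic calendar a year is leap when year mod 4 = 3, so it is a common year.

no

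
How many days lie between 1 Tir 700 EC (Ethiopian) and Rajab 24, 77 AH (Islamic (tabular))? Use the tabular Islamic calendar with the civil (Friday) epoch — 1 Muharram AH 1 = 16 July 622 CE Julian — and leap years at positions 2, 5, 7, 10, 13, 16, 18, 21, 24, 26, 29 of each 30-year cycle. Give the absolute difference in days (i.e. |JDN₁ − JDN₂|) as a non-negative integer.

4079

First date → JDN 1979651; second date → JDN 1975572.
The interval is |1979651 − 1975572| = 4079 days.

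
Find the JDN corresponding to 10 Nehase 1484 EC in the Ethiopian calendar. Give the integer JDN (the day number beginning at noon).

2266226

Equivalently 12 August 1492 (proleptic Gregorian).
JDN 2400001 is 17 November 1858 CE (Gregorian), MJD 0; the target day is −133775 days from there, so JDN = 2266226.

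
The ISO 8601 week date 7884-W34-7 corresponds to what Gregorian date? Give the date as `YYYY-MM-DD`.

ISO week 1 of 7884 is the week containing the first Thursday of 7884.
Week 34, day 7 (Sunday) lands on 7884-08-24.

7884-08-24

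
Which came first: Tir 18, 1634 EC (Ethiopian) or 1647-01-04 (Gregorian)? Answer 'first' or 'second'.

first

The two dates have Julian Day Numbers 2320811 and 2322618 respectively.
Since 2320811 < 2322618, the first date comes first.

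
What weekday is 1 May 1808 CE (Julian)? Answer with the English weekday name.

Friday

This is JDN 2381551 (13 May 1808 Gregorian).
JDN 2381551 mod 7 = 4, and JDN 0 was a Monday, so this is a Friday.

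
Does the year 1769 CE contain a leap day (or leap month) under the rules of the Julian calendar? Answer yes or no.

1769 mod 4 = 1, so it is a common year in the Julian calendar.

no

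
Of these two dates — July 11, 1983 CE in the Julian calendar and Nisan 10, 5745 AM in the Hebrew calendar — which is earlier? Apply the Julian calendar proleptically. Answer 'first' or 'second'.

first

The two dates have Julian Day Numbers 2445540 and 2446157 respectively.
Since 2445540 < 2446157, the first date comes first.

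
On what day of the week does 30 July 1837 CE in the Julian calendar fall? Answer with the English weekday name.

Equivalently 11 August 1837 Gregorian, JDN 2392233.
2392233 ≡ 4 (mod 7); counting from Monday = 0 gives Friday.

Friday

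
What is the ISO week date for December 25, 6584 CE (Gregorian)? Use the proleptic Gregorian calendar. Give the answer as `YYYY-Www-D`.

6584-W52-6

The weekday is Saturday (ISO weekday 6).
That Saturday belongs to ISO week 52 of ISO year 6584.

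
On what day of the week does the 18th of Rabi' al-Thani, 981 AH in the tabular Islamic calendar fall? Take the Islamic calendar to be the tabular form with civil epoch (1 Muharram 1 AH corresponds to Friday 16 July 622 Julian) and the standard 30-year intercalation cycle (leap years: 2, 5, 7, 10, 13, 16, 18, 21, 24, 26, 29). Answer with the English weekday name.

Monday

This is JDN 2295825 (27 August 1573 Gregorian).
2295825 ≡ 0 (mod 7); counting from Monday = 0 gives Monday.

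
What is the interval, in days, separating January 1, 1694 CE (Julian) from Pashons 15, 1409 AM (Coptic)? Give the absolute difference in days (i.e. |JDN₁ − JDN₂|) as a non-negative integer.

236

JDN of the first date = 2339792.
JDN of the second date = 2339556.
|2339556 − 2339792| = 236.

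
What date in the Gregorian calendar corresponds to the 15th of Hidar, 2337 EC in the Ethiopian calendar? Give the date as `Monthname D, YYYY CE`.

Julian Day Number of the source date = 2577519.
Converting JDN 2577519 to the Gregorian calendar gives 27 November 2344 CE.

November 27, 2344 CE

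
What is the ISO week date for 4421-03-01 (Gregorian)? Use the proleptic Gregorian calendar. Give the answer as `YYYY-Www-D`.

4421-W09-1

The weekday is Monday (ISO weekday 1).
That Monday belongs to ISO week 9 of ISO year 4421.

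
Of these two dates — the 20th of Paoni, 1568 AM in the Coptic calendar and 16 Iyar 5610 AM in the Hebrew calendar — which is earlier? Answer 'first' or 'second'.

Converting both to JDN: 2397666 vs 2396876; the smaller is the second.

second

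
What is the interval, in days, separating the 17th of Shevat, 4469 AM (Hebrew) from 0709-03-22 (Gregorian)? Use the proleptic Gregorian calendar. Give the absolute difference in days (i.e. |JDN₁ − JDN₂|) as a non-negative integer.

First date → JDN 1980052; second date → JDN 1980097.
The interval is |1980052 − 1980097| = 45 days.

45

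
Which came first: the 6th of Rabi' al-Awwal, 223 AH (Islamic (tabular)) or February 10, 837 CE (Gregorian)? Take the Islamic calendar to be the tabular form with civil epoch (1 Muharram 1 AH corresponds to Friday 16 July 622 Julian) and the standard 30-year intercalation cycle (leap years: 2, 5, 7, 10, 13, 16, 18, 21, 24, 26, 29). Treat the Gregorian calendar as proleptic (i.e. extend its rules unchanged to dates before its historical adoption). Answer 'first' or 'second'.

second

The two dates have Julian Day Numbers 2027173 and 2026809 respectively.
Since 2026809 < 2027173, the second date comes first.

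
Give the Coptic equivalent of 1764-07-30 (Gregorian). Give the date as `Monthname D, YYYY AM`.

Julian Day Number of the source date = 2365559.
Converting JDN 2365559 to the Coptic calendar gives 25 Epip 1480 AM.

Epip 25, 1480 AM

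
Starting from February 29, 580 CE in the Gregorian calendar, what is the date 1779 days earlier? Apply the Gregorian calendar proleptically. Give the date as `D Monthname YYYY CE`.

Counting 1779 days back from JDN 1932960 reaches JDN 1931181, which is 17 April 575 CE.

17 April 575 CE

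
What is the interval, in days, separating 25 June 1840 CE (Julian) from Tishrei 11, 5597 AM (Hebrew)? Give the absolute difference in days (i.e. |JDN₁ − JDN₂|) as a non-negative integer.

1384

First date → JDN 2393294; second date → JDN 2391910.
The interval is |2393294 − 2391910| = 1384 days.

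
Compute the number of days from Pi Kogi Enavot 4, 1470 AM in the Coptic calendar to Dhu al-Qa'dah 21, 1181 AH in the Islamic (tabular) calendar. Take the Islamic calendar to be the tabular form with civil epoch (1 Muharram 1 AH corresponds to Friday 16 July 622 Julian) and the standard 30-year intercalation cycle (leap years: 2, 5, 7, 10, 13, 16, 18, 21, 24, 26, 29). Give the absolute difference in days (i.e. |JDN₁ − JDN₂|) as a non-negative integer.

JDN of the first date = 2361945.
JDN of the second date = 2366908.
|2366908 − 2361945| = 4963.

4963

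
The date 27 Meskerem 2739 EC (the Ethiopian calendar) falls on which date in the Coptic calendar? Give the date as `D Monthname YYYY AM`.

The source date corresponds to 13 October 2746 in the Gregorian calendar (JDN 2724301).
That day falls on 27 Thout 2463 AM in the Coptic calendar.

27 Thout 2463 AM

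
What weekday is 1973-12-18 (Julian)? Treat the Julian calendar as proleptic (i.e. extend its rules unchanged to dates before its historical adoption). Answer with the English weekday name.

In the Gregorian calendar this is 31 December 1973 (JDN 2442048).
Since JDN mod 7 = 0 (0 = Monday), the day is Monday.

Monday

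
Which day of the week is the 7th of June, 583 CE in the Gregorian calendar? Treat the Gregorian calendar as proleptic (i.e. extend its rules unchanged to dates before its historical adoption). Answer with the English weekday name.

Saturday

Since JDN mod 7 = 5 (0 = Monday), the day is Saturday.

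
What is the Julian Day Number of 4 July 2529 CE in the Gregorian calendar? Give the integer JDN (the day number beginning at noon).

JDN 2299161 is 15 October 1582 CE (Gregorian); the target day is +345782 days from there, so JDN = 2644943.

2644943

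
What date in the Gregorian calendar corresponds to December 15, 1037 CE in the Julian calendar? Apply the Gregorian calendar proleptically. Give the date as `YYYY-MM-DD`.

1037-12-21

For dates in this range the Gregorian date is 6 days ahead of the Julian.
15 December 1037 Julian + 6 days → 21 December 1037 Gregorian.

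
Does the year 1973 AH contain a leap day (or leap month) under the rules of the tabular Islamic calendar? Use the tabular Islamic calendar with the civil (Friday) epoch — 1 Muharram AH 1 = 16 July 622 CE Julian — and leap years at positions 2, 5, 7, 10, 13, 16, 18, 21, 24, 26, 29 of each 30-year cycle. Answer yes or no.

no

Year 1973 AH is year 23 of its 30-year cycle; leap positions are 2, 5, 7, 10, 13, 16, 18, 21, 24, 26, 29, so it is a common year (354 days).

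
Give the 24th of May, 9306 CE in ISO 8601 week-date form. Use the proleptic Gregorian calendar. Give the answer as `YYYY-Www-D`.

The weekday is Monday (ISO weekday 1).
That Monday belongs to ISO week 21 of ISO year 9306.

9306-W21-1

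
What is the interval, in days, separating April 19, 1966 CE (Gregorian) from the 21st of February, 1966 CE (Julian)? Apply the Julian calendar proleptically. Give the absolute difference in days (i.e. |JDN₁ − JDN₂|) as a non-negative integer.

44

First date → JDN 2439235; second date → JDN 2439191.
The interval is |2439235 − 2439191| = 44 days.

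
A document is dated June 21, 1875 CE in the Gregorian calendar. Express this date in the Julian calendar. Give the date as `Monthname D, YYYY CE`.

June 9, 1875 CE

The Julian–Gregorian offset here is 12 days (Julian trailing).
21 June 1875 Gregorian − 12 days → 9 June 1875 Julian.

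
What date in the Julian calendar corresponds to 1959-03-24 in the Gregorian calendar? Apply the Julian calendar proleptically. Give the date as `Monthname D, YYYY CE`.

March 11, 1959 CE

The Julian–Gregorian offset here is 13 days (Julian trailing).
24 March 1959 Gregorian − 13 days → 11 March 1959 Julian.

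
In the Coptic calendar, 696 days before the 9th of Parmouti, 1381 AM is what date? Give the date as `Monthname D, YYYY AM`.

JDN of the 9th of Parmouti, 1381 AM = 2329293.
2329293 − 696 = 2328597.
JDN 2328597 in the Coptic calendar is Pashons 14, 1379 AM.

Pashons 14, 1379 AM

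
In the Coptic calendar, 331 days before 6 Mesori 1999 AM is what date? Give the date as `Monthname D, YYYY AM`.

JDN of 6 Mesori 1999 AM = 2555134.
2555134 − 331 = 2554803.
JDN 2554803 in the Coptic calendar is Thout 5, 1999 AM.

Thout 5, 1999 AM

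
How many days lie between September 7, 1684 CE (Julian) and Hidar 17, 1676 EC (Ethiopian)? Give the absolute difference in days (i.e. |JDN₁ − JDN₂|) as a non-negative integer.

First date → JDN 2336389; second date → JDN 2336091.
The interval is |2336389 − 2336091| = 298 days.

298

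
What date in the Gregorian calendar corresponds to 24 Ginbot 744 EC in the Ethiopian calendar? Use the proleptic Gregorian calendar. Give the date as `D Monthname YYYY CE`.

Both dates share Julian Day Number 1995865; in the Gregorian calendar that is 23 May 752 CE.

23 May 752 CE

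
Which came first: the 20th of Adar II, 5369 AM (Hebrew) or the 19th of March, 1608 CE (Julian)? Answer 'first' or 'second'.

First date → JDN 2308820; second date → JDN 2308458.
JDN 2308458 < JDN 2308820, so the second date is earlier.

second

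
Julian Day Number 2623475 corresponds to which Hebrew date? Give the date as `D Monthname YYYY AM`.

26 Elul 6230 AM

JDN 2623475 is 23 September 2470 in the Gregorian calendar.
In the Hebrew calendar that day is 26 Elul 6230 AM.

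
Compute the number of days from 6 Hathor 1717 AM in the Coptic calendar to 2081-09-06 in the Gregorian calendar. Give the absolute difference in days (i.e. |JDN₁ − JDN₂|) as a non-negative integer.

29515

First date → JDN 2451864; second date → JDN 2481379.
The interval is |2451864 − 2481379| = 29515 days.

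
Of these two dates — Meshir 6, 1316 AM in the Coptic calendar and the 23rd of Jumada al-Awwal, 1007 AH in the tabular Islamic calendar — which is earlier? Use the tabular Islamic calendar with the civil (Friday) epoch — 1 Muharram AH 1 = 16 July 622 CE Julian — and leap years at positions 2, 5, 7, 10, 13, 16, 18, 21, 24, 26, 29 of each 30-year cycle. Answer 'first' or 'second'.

second

Converting both to JDN: 2305489 vs 2305073; the smaller is the second.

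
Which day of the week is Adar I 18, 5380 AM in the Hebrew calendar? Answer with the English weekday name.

In the Gregorian calendar this is 22 February 1620 (JDN 2312805).
2312805 ≡ 5 (mod 7); counting from Monday = 0 gives Saturday.

Saturday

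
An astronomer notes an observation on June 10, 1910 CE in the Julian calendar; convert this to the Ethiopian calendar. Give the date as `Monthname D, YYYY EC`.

Sene 16, 1902 EC

The source date corresponds to 23 June 1910 in the Gregorian calendar (JDN 2418846).
That day falls on 16 Sene 1902 EC in the Ethiopian calendar.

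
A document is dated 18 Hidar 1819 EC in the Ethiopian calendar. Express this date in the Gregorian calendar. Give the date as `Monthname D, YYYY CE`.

Julian Day Number of the source date = 2388322.
Converting JDN 2388322 to the Gregorian calendar gives 26 November 1826 CE.

November 26, 1826 CE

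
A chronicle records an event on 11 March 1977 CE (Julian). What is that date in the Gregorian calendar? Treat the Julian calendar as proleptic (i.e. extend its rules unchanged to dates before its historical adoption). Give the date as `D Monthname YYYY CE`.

24 March 1977 CE

For dates in this range the Gregorian date is 13 days ahead of the Julian.
11 March 1977 Julian + 13 days → 24 March 1977 Gregorian.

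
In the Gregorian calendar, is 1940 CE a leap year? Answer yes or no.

yes

1940 is divisible by 4 and not by 100, so it is a leap year.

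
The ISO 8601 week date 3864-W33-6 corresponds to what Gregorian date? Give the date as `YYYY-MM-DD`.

3864-08-20

ISO week 1 of 3864 is the week containing the first Thursday of 3864.
Week 33, day 6 (Saturday) lands on 3864-08-20.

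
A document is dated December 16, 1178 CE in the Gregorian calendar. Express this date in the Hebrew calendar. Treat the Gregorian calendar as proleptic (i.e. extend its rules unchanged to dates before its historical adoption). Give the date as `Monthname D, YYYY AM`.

Kislev 28, 4939 AM

Julian Day Number of the source date = 2151665.
Converting JDN 2151665 to the Hebrew calendar gives 28 Kislev 4939 AM.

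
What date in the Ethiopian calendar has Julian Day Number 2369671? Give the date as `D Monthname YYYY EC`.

24 Tikimt 1768 EC

The Gregorian equivalent of JDN 2369671 is 2 November 1775.
In the Ethiopian calendar that day is 24 Tikimt 1768 EC.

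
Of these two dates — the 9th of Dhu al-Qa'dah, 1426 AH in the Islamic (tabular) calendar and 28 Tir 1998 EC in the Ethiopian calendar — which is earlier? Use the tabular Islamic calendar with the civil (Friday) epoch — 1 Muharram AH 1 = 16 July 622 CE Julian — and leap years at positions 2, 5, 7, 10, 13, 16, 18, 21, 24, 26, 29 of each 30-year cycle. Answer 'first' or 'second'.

The two dates have Julian Day Numbers 2453715 and 2453772 respectively.
Since 2453715 < 2453772, the first date comes first.

first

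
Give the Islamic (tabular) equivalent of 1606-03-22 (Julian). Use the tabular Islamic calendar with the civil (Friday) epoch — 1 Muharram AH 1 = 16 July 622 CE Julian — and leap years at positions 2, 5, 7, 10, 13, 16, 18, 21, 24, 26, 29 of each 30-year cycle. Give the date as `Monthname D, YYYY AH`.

The source date corresponds to 1 April 1606 in the Gregorian calendar (JDN 2307730).
That day falls on 23 Dhu al-Qa'dah 1014 AH in the tabular Islamic calendar.

Dhu al-Qa'dah 23, 1014 AH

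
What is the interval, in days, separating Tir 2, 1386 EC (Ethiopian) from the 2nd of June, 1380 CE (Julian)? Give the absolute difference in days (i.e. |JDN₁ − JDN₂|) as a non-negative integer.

4957

JDN of the first date = 2230213.
JDN of the second date = 2225256.
|2225256 − 2230213| = 4957.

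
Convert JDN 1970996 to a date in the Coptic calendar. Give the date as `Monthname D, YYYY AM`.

Parmouti 22, 400 AM

JDN 1970996 is 20 April 684 in the proleptic Gregorian calendar.
In the Coptic calendar that day is Parmouti 22, 400 AM.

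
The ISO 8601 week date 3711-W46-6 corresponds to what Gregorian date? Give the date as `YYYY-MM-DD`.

ISO week 1 of 3711 is the week containing the first Thursday of 3711.
Week 46, day 6 (Saturday) lands on 3711-11-14.

3711-11-14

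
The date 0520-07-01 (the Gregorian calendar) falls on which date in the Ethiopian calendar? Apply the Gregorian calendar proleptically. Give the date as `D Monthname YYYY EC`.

5 Hamle 512 EC

Julian Day Number of the source date = 1911168.
Converting JDN 1911168 to the Ethiopian calendar gives 5 Hamle 512 EC.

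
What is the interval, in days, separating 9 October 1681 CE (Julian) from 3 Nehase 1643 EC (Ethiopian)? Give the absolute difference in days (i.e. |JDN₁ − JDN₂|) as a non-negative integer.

JDN of the first date = 2335325.
JDN of the second date = 2324293.
|2324293 − 2335325| = 11032.

11032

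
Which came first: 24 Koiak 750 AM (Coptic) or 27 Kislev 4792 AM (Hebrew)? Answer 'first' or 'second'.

The two dates have Julian Day Numbers 2098715 and 2097979 respectively.
Since 2097979 < 2098715, the second date comes first.

second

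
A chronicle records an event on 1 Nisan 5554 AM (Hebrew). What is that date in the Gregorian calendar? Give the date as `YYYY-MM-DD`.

Julian Day Number of the source date = 2376396.
Converting JDN 2376396 to the Gregorian calendar gives 1 April 1794 CE.

1794-04-01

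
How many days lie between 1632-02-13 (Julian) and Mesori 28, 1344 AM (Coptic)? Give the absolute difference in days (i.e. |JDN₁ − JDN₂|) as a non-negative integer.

1271

JDN of the first date = 2317189.
JDN of the second date = 2315918.
|2315918 − 2317189| = 1271.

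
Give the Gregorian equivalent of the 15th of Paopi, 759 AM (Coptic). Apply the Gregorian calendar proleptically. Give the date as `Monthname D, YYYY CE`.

Julian Day Number of the source date = 2101933.
Converting JDN 2101933 to the Gregorian calendar gives 18 October 1042 CE.

October 18, 1042 CE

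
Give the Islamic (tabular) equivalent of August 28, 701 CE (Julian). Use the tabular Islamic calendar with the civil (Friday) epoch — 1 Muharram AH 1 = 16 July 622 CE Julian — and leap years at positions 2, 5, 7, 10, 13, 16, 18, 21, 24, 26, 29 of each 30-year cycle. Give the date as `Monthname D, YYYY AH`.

Julian Day Number of the source date = 1977338.
Converting JDN 1977338 to the tabular Islamic calendar gives 18 Rajab 82 AH.

Rajab 18, 82 AH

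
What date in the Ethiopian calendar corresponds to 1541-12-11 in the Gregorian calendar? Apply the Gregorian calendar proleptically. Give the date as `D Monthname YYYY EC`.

Both dates share Julian Day Number 2284243; in the Ethiopian calendar that is 5 Tahsas 1534 EC.

5 Tahsas 1534 EC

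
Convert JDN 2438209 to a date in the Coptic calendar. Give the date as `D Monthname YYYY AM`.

21 Paoni 1679 AM

JDN 2438209 is 28 June 1963 in the Gregorian calendar.
In the Coptic calendar that day is 21 Paoni 1679 AM.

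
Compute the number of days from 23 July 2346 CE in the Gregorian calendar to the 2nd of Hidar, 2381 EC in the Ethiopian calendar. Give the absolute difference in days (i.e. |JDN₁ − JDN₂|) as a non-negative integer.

15455

First date → JDN 2578122; second date → JDN 2593577.
The interval is |2578122 − 2593577| = 15455 days.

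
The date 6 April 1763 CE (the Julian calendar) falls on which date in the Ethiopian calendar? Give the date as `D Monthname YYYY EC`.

11 Miyazya 1755 EC

Julian Day Number of the source date = 2365089.
Converting JDN 2365089 to the Ethiopian calendar gives 11 Miyazya 1755 EC.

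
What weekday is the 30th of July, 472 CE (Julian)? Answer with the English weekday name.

This is JDN 1893667 (31 July 472 Gregorian).
JDN 1893667 mod 7 = 6, and JDN 0 was a Monday, so this is a Sunday.

Sunday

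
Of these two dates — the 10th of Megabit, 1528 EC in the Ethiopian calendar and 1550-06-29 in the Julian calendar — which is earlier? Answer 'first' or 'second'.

The two dates have Julian Day Numbers 2282147 and 2287375 respectively.
Since 2282147 < 2287375, the first date comes first.

first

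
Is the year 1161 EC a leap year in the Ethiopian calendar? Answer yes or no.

no

1161 mod 4 = 1; in the Ethiopian calendar a year is leap when year mod 4 = 3, so it is a common year.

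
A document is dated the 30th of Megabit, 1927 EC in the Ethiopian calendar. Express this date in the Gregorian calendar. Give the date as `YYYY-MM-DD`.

Both dates share Julian Day Number 2427901; in the Gregorian calendar that is 8 April 1935 CE.

1935-04-08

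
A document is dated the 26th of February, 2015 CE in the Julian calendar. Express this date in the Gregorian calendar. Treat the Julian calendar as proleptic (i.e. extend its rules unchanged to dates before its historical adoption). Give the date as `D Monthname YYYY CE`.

For dates in this range the Gregorian date is 13 days ahead of the Julian.
26 February 2015 Julian + 13 days → 11 March 2015 Gregorian.

11 March 2015 CE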